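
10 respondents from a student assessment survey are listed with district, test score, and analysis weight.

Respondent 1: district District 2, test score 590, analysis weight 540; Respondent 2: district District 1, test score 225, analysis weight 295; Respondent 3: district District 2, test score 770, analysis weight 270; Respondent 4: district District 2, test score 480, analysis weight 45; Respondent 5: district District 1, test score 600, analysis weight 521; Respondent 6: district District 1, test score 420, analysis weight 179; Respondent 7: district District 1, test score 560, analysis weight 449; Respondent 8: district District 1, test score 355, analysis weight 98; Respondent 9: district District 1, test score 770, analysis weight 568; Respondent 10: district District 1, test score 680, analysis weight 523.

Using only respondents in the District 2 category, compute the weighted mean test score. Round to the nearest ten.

District 2 rows: 1, 3, 4
Weighted sum = 590×540 + 770×270 + 480×45
  = 548100
Sum of weights = 540 + 270 + 45 = 855
Weighted mean = 548100 / 855 = 641.05263

640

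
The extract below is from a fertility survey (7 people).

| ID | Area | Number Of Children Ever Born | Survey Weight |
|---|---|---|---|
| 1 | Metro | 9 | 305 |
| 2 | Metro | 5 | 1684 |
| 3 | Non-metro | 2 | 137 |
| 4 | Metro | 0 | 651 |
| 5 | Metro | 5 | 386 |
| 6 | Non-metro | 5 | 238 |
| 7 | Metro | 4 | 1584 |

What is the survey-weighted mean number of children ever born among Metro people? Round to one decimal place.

4.2

Metro rows: 1, 2, 4, 5, 7
Weighted sum = 9×305 + 5×1684 + 0×651 + 5×386 + 4×1584
  = 2745 + 8420 + 0 + 1930 + 6336 = 19431
Sum of weights = 305 + 1684 + 651 + 386 + 1584 = 4610
Weighted mean = 19431 / 4610 = 4.2149675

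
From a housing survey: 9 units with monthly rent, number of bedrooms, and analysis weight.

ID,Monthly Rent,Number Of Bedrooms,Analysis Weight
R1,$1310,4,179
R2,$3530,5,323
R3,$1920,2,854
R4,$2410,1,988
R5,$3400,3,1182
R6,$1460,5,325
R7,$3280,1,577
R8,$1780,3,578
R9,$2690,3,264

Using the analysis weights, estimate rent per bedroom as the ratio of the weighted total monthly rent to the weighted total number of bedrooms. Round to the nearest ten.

1020

Σ wᵢ·y = 13520300
Σ wᵢ·x = 4×179 + 5×323 + 2×854 + 1×988 + 3×1182 + 5×325 + 1×577 + 3×578 + 3×264
  = 716 + 1615 + 1708 + 988 + 3546 + 1625 + 577 + 1734 + 792 = 13301
Ratio = 13520300 / 13301 = 1016.4875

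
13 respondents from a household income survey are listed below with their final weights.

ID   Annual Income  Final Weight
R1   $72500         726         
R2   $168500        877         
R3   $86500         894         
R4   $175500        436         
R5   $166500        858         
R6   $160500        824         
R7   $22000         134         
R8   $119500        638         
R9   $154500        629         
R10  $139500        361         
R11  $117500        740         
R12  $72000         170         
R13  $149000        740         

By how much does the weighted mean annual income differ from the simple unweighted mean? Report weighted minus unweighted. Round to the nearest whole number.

9361

Unweighted sum = 1604000
Unweighted mean = 1604000 / 13 = 123384.62
Weighted sum = 1065546500
Sum of weights = 8027
Weighted mean = 1065546500 / 8027 = 132745.3
Difference (weighted minus unweighted) = 9360.6817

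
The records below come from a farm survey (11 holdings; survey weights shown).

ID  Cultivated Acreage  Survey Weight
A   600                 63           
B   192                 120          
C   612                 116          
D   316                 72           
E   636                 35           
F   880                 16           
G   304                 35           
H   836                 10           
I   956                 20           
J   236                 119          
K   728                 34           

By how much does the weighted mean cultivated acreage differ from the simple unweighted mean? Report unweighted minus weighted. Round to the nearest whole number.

Unweighted sum = 6296
Unweighted mean = 6296 / 11 = 572.36364
Weighted sum = 281880
Sum of weights = 63 + 120 + 116 + 72 + 35 + 16 + 35 + 10 + 20 + 119 + 34 = 640
Weighted mean = 281880 / 640 = 440.4375
Difference (unweighted minus weighted) = 131.92614

132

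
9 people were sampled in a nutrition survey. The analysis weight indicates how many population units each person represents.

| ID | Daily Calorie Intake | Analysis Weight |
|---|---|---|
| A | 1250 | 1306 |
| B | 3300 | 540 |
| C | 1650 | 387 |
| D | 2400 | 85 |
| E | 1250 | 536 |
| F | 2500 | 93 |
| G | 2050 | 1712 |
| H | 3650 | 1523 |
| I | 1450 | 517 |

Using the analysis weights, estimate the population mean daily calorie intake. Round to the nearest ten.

2240

Weighted sum = 1250×1306 + 3300×540 + 1650×387 + 2400×85 + 1250×536 + 2500×93 + 2050×1712 + 3650×1523 + 1450×517
  = 1632500 + 1782000 + 638550 + 204000 + 670000 + 232500 + 3509600 + 5558950 + 749650 = 14977750
Sum of weights = 6699
Weighted mean = 14977750 / 6699 = 2235.8188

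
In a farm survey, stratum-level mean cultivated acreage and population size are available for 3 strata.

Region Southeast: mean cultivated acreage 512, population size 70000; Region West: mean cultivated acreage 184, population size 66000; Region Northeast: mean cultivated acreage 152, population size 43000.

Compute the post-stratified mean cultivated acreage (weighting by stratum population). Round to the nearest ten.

Σ Nₕ·x̄ₕ = 512×70000 + 184×66000 + 152×43000
  = 35840000 + 12144000 + 6536000 = 54520000
Σ Nₕ = 179000
Overall mean = 54520000 / 179000 = 304.58101

300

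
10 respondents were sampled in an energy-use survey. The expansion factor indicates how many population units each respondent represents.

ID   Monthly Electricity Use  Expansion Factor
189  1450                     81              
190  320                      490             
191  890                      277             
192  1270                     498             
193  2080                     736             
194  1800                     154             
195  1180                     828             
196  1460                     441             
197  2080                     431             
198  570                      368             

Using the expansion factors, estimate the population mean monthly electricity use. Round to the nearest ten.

1320

Weighted sum = 1450×81 + 320×490 + 890×277 + 1270×498 + 2080×736 + 1800×154 + 1180×828 + 1460×441 + 2080×431 + 570×368
  = 117450 + 156800 + 246530 + 632460 + 1530880 + 277200 + 977040 + 643860 + 896480 + 209760 = 5688460
Sum of weights = 81 + 490 + 277 + 498 + 736 + 154 + 828 + 441 + 431 + 368 = 4304
Weighted mean = 5688460 / 4304 = 1321.6682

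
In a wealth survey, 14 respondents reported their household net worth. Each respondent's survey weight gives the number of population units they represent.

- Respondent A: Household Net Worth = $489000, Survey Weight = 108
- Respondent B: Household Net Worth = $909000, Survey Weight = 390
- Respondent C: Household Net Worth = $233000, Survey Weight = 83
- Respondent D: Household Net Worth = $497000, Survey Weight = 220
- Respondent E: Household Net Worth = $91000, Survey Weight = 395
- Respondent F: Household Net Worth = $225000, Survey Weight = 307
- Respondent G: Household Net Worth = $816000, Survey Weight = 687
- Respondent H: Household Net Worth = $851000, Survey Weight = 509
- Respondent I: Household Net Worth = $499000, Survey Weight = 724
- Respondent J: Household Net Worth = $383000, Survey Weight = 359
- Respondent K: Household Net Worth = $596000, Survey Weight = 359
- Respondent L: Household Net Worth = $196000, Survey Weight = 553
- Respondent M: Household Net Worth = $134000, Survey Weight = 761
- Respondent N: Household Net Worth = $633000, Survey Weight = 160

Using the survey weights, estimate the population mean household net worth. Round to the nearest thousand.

Weighted sum = 2659151000
Sum of weights = 5615
Weighted mean = 2659151000 / 5615 = 473579.88

474000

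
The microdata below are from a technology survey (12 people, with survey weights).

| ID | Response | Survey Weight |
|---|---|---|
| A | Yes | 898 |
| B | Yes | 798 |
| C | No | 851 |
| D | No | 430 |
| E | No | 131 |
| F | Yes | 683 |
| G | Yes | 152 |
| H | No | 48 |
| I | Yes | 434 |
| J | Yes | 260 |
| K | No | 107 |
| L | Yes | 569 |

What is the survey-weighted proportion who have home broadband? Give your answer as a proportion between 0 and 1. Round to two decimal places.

0.71

Sum of weights for 'Yes' = 898 + 798 + 683 + 152 + 434 + 260 + 569 = 3794
Total weight = 5361
Weighted proportion = 3794 / 5361 = 0.70770379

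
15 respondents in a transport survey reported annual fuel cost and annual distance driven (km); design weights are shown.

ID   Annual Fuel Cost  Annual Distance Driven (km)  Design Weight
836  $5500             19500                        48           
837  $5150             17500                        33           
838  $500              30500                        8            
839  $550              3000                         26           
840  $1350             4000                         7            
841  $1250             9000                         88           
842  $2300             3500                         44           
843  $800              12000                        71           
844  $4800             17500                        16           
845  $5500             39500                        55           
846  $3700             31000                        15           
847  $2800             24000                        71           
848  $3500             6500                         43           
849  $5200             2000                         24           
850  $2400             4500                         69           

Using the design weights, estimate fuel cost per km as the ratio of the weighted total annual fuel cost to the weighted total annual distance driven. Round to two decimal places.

Σ wᵢ·y = 1804200
Σ wᵢ·x = 8921000
Ratio = 1804200 / 8921000 = 0.2022419

0.20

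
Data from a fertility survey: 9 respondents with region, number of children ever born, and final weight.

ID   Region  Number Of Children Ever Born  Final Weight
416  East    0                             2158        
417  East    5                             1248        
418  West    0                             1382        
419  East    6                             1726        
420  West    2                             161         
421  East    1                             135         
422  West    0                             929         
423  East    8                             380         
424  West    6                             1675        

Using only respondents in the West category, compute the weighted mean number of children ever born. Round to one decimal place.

West rows: 418, 420, 422, 424
Weighted sum = 0×1382 + 2×161 + 0×929 + 6×1675
  = 0 + 322 + 0 + 10050 = 10372
Sum of weights = 4147
Weighted mean = 10372 / 4147 = 2.5010851

2.5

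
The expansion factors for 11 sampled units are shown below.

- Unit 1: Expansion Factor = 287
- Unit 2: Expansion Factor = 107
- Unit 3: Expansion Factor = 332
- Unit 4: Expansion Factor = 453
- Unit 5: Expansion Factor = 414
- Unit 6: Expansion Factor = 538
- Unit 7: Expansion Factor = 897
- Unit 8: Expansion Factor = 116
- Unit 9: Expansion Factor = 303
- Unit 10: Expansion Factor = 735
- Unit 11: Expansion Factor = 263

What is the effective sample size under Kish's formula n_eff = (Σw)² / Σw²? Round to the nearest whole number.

8

Σ wᵢ = 4445
Σ wᵢ² = 2389359
n_eff = 4445² / 2389359 = 19758025 / 2389359 = 8.2691739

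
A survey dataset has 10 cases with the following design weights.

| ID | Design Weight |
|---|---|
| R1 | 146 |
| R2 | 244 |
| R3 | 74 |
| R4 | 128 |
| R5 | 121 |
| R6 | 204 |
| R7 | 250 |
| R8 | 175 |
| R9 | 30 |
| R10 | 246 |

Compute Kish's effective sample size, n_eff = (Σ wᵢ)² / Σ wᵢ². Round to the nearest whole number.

8

Σ wᵢ = 146 + 244 + 74 + 128 + 121 + 204 + 250 + 175 + 30 + 246 = 1618
Σ wᵢ² = 21316 + 59536 + 5476 + 16384 + 14641 + 41616 + 62500 + 30625 + 900 + 60516 = 313510
n_eff = 1618² / 313510 = 2617924 / 313510 = 8.3503684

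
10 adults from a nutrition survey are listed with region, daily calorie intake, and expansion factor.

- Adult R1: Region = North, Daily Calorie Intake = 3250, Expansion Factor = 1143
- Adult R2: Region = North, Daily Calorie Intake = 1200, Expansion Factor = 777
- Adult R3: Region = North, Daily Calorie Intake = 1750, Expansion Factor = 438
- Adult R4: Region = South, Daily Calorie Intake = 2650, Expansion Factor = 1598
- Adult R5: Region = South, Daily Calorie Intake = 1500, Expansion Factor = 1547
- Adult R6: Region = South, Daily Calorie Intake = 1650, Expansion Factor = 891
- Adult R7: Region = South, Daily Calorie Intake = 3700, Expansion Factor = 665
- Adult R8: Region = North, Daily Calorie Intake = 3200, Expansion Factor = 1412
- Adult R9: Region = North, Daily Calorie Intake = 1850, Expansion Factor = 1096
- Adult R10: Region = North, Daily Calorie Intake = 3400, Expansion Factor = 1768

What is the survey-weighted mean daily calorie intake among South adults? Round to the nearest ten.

South rows: R4, R5, R6, R7
Weighted sum = 2650×1598 + 1500×1547 + 1650×891 + 3700×665
  = 4234700 + 2320500 + 1470150 + 2460500 = 10485850
Sum of weights = 1598 + 1547 + 891 + 665 = 4701
Weighted mean = 10485850 / 4701 = 2230.5573

2230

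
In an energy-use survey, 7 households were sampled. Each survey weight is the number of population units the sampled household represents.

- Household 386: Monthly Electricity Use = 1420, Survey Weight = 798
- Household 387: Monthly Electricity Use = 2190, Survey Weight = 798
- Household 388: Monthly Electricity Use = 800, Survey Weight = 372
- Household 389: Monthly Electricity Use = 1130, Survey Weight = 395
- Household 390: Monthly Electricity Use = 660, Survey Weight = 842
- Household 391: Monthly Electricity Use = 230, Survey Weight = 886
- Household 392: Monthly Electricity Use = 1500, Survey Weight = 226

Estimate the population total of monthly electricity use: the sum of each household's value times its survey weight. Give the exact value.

4723230

Weighted total = 1420×798 + 2190×798 + 800×372 + 1130×395 + 660×842 + 230×886 + 1500×226
  = 1133160 + 1747620 + 297600 + 446350 + 555720 + 203780 + 339000 = 4723230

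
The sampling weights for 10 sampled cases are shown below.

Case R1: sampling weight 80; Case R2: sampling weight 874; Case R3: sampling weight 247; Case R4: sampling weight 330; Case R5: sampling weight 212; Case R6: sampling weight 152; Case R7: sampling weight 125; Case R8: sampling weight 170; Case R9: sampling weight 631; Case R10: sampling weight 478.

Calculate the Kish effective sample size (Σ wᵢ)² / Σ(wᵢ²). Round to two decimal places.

6.48

Σ wᵢ = 80 + 874 + 247 + 330 + 212 + 152 + 125 + 170 + 631 + 478 = 3299
Σ wᵢ² = 6400 + 763876 + 61009 + 108900 + 44944 + 23104 + 15625 + 28900 + 398161 + 228484 = 1679403
n_eff = 3299² / 1679403 = 10883401 / 1679403 = 6.4805178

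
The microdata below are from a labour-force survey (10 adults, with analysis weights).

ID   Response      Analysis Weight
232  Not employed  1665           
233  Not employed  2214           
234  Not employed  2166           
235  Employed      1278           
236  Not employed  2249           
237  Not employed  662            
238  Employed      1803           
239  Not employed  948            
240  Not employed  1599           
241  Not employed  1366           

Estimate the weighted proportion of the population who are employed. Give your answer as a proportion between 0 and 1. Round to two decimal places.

0.19

Sum of weights for 'Employed' = 1278 + 1803 = 3081
Total weight = 1665 + 2214 + 2166 + 1278 + 2249 + 662 + 1803 + 948 + 1599 + 1366 = 15950
Weighted proportion = 3081 / 15950 = 0.19316614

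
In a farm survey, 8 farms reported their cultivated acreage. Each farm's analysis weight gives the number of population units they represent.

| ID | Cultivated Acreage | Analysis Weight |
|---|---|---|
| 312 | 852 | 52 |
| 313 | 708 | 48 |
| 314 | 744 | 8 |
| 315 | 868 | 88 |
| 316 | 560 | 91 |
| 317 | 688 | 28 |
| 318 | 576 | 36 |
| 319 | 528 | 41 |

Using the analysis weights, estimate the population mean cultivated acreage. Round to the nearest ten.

Weighted sum = 852×52 + 708×48 + 744×8 + 868×88 + 560×91 + 688×28 + 576×36 + 528×41
  = 273232
Sum of weights = 52 + 48 + 8 + 88 + 91 + 28 + 36 + 41 = 392
Weighted mean = 273232 / 392 = 697.02041

700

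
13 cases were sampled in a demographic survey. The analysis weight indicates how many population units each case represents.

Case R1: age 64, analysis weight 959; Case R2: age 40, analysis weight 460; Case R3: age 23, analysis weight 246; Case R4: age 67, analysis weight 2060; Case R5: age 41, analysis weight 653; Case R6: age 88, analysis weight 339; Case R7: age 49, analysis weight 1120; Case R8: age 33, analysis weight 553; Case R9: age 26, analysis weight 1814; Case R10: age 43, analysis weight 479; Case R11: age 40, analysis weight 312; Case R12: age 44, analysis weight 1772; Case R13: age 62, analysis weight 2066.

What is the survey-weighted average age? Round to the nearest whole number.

Weighted sum = 639489
Sum of weights = 12833
Weighted mean = 639489 / 12833 = 49.831606

50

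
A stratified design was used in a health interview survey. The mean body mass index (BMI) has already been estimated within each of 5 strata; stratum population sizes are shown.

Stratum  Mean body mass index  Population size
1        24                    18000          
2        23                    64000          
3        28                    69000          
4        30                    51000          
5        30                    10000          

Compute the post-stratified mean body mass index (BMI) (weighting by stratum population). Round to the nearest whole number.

Σ Nₕ·x̄ₕ = 24×18000 + 23×64000 + 28×69000 + 30×51000 + 30×10000
  = 432000 + 1472000 + 1932000 + 1530000 + 300000 = 5666000
Σ Nₕ = 18000 + 64000 + 69000 + 51000 + 10000 = 212000
Overall mean = 5666000 / 212000 = 26.726415

27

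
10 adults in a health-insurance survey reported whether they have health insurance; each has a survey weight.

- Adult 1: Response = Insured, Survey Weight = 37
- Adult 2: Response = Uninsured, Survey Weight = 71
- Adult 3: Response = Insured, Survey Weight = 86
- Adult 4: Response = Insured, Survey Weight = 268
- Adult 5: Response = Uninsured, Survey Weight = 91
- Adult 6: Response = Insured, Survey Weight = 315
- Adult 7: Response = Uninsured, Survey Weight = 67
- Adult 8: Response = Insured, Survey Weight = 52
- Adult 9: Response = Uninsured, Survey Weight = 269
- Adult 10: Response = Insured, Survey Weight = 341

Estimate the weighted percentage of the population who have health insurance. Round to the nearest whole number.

69

Sum of weights for 'Insured' = 37 + 86 + 268 + 315 + 52 + 341 = 1099
Total weight = 37 + 71 + 86 + 268 + 91 + 315 + 67 + 52 + 269 + 341 = 1597
Weighted proportion = 1099 / 1597 = 0.68816531 → 68.816531%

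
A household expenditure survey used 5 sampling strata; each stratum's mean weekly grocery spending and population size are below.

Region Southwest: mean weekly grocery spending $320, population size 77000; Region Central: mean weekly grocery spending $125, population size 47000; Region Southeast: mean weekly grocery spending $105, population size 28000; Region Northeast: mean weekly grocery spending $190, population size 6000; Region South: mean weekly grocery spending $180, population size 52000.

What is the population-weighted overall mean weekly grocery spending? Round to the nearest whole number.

Σ Nₕ·x̄ₕ = 320×77000 + 125×47000 + 105×28000 + 190×6000 + 180×52000
  = 24640000 + 5875000 + 2940000 + 1140000 + 9360000 = 43955000
Σ Nₕ = 77000 + 47000 + 28000 + 6000 + 52000 = 210000
Overall mean = 43955000 / 210000 = 209.30952

209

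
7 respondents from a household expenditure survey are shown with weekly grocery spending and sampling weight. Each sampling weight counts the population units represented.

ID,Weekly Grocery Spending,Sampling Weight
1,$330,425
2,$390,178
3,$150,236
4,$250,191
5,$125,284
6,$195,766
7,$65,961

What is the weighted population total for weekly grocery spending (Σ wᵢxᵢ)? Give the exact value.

Weighted total = 540155

540155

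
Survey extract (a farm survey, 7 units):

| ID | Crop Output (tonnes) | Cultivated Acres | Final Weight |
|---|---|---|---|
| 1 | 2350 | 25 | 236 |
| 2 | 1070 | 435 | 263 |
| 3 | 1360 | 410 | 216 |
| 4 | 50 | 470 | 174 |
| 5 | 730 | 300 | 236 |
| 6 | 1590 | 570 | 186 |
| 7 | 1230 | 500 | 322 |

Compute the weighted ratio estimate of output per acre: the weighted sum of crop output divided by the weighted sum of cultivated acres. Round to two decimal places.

3.19

Σ wᵢ·y = 2350×236 + 1070×263 + 1360×216 + 50×174 + 730×236 + 1590×186 + 1230×322
  = 554600 + 281410 + 293760 + 8700 + 172280 + 295740 + 396060 = 2002550
Σ wᵢ·x = 25×236 + 435×263 + 410×216 + 470×174 + 300×236 + 570×186 + 500×322
  = 628465
Ratio = 2002550 / 628465 = 3.1864145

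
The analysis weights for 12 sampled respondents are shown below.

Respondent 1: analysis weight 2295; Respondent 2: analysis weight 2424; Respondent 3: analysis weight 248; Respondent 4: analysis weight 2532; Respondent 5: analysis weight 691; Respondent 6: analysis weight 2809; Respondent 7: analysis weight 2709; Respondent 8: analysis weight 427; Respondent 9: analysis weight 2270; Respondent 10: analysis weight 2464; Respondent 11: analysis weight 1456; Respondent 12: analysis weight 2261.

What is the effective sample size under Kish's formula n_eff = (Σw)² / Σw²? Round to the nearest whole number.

Σ wᵢ = 2295 + 2424 + 248 + 2532 + 691 + 2809 + 2709 + 427 + 2270 + 2464 + 1456 + 2261 = 22586
Σ wᵢ² = 51960554
n_eff = 22586² / 51960554 = 510127396 / 51960554 = 9.8175896

10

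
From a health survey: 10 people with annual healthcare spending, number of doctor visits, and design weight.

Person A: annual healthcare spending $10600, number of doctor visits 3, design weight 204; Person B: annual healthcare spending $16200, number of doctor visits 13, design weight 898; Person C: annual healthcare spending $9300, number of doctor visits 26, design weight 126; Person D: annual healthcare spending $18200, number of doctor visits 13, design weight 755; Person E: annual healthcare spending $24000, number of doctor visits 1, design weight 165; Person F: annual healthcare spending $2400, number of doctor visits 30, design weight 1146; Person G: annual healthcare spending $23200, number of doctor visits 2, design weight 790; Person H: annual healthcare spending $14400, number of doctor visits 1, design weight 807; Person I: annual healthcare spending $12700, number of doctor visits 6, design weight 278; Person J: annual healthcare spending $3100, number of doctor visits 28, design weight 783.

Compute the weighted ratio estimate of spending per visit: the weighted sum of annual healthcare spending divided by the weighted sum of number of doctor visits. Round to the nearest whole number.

864

Σ wᵢ·y = 10600×204 + 16200×898 + 9300×126 + 18200×755 + 24000×165 + 2400×1146 + 23200×790 + 14400×807 + 12700×278 + 3100×783
  = 74239900
Σ wᵢ·x = 3×204 + 13×898 + 26×126 + 13×755 + 1×165 + 30×1146 + 2×790 + 1×807 + 6×278 + 28×783
  = 612 + 11674 + 3276 + 9815 + 165 + 34380 + 1580 + 807 + 1668 + 21924 = 85901
Ratio = 74239900 / 85901 = 864.24954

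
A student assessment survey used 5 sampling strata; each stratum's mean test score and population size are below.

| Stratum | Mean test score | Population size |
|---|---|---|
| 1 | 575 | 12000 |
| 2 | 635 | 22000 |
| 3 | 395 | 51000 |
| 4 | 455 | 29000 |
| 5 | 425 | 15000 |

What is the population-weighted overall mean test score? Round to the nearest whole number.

Σ Nₕ·x̄ₕ = 575×12000 + 635×22000 + 395×51000 + 455×29000 + 425×15000
  = 6900000 + 13970000 + 20145000 + 13195000 + 6375000 = 60585000
Σ Nₕ = 12000 + 22000 + 51000 + 29000 + 15000 = 129000
Overall mean = 60585000 / 129000 = 469.65116

470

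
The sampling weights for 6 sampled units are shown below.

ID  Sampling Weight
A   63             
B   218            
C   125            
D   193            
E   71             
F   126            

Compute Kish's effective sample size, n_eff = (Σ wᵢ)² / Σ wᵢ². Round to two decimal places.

5.06

Σ wᵢ = 796
Σ wᵢ² = 3969 + 47524 + 15625 + 37249 + 5041 + 15876 = 125284
n_eff = 796² / 125284 = 633616 / 125284 = 5.0574375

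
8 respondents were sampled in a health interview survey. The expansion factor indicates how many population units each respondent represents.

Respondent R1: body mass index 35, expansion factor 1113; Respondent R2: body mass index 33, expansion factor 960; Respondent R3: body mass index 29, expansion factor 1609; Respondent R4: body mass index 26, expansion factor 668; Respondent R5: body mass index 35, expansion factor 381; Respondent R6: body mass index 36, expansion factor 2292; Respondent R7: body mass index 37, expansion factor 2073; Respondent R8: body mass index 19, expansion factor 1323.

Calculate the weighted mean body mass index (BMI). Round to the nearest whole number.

32

Weighted sum = 332349
Sum of weights = 1113 + 960 + 1609 + 668 + 381 + 2292 + 2073 + 1323 = 10419
Weighted mean = 332349 / 10419 = 31.898359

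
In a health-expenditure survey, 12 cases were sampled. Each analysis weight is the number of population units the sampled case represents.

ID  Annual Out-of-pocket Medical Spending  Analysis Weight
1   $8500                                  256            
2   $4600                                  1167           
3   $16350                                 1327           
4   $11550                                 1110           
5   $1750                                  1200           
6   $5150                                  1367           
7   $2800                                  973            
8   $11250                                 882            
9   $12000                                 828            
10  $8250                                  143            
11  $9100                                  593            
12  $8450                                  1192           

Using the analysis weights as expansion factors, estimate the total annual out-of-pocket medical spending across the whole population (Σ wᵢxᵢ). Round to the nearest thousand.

Weighted total = 8500×256 + 4600×1167 + 16350×1327 + 11550×1110 + 1750×1200 + 5150×1367 + 2800×973 + 11250×882 + 12000×828 + 8250×143 + 9100×593 + 8450×1192
  = 2176000 + 5368200 + 21696450 + 12820500 + 2100000 + 7040050 + 2724400 + 9922500 + 9936000 + 1179750 + 5396300 + 10072400 = 90432550

90433000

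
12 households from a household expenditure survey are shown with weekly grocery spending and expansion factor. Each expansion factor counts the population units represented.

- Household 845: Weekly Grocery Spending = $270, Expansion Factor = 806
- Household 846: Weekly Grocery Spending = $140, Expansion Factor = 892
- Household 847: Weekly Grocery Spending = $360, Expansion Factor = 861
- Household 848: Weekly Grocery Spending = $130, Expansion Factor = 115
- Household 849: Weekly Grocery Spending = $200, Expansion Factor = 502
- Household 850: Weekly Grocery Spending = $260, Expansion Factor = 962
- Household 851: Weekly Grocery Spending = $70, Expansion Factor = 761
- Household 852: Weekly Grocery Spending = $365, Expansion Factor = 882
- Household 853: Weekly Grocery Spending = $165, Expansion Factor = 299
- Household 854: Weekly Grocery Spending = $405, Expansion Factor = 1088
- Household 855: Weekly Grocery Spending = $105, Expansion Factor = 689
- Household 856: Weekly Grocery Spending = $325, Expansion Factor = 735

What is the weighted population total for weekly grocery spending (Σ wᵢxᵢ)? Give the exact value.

Weighted total = 270×806 + 140×892 + 360×861 + 130×115 + 200×502 + 260×962 + 70×761 + 365×882 + 165×299 + 405×1088 + 105×689 + 325×735
  = 217620 + 124880 + 309960 + 14950 + 100400 + 250120 + 53270 + 321930 + 49335 + 440640 + 72345 + 238875 = 2194325

2194325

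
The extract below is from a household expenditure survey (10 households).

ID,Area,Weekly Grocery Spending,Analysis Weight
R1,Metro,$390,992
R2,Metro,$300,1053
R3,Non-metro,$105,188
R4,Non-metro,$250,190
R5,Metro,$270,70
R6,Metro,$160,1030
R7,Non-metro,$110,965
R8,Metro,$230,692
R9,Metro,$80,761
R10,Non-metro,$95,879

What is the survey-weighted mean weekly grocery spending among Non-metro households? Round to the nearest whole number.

Non-metro rows: R3, R4, R7, R10
Weighted sum = 256895
Sum of weights = 188 + 190 + 965 + 879 = 2222
Weighted mean = 256895 / 2222 = 115.61431

116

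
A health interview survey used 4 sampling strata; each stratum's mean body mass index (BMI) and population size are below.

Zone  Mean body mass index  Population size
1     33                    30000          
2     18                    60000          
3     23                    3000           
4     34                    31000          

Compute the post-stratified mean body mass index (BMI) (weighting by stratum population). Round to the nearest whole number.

26

Σ Nₕ·x̄ₕ = 33×30000 + 18×60000 + 23×3000 + 34×31000
  = 990000 + 1080000 + 69000 + 1054000 = 3193000
Σ Nₕ = 30000 + 60000 + 3000 + 31000 = 124000
Overall mean = 3193000 / 124000 = 25.75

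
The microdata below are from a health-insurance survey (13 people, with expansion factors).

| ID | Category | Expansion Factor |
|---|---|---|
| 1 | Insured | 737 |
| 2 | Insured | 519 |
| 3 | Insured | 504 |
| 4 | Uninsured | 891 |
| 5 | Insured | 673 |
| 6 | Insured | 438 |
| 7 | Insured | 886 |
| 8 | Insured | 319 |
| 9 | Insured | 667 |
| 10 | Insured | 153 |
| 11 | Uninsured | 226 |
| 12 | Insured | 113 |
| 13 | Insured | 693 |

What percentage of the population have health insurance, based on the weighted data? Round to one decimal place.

83.6

Sum of weights for 'Insured' = 737 + 519 + 504 + 673 + 438 + 886 + 319 + 667 + 153 + 113 + 693 = 5702
Total weight = 6819
Weighted proportion = 5702 / 6819 = 0.83619299 → 83.619299%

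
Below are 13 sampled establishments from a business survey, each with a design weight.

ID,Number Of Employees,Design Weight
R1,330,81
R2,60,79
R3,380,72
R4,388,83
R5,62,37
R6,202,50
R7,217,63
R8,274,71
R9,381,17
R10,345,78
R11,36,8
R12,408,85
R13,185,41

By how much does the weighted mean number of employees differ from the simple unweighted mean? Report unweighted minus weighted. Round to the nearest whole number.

Unweighted sum = 3268
Unweighted mean = 3268 / 13 = 251.38462
Weighted sum = 212493
Sum of weights = 765
Weighted mean = 212493 / 765 = 277.76863
Difference (unweighted minus weighted) = -26.384012

-26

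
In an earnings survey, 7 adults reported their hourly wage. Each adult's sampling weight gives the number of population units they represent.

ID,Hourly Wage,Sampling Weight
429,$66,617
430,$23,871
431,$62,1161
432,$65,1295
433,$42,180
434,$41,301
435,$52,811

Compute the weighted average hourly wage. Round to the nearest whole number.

Weighted sum = 66×617 + 23×871 + 62×1161 + 65×1295 + 42×180 + 41×301 + 52×811
  = 40722 + 20033 + 71982 + 84175 + 7560 + 12341 + 42172 = 278985
Sum of weights = 617 + 871 + 1161 + 1295 + 180 + 301 + 811 = 5236
Weighted mean = 278985 / 5236 = 53.282086

53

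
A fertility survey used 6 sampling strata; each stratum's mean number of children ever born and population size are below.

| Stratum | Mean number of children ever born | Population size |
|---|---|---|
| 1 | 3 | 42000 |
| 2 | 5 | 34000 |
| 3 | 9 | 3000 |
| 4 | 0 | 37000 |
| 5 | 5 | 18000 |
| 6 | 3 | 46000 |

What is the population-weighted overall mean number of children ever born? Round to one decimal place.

Σ Nₕ·x̄ₕ = 3×42000 + 5×34000 + 9×3000 + 0×37000 + 5×18000 + 3×46000
  = 126000 + 170000 + 27000 + 0 + 90000 + 138000 = 551000
Σ Nₕ = 42000 + 34000 + 3000 + 37000 + 18000 + 46000 = 180000
Overall mean = 551000 / 180000 = 3.0611111

3.1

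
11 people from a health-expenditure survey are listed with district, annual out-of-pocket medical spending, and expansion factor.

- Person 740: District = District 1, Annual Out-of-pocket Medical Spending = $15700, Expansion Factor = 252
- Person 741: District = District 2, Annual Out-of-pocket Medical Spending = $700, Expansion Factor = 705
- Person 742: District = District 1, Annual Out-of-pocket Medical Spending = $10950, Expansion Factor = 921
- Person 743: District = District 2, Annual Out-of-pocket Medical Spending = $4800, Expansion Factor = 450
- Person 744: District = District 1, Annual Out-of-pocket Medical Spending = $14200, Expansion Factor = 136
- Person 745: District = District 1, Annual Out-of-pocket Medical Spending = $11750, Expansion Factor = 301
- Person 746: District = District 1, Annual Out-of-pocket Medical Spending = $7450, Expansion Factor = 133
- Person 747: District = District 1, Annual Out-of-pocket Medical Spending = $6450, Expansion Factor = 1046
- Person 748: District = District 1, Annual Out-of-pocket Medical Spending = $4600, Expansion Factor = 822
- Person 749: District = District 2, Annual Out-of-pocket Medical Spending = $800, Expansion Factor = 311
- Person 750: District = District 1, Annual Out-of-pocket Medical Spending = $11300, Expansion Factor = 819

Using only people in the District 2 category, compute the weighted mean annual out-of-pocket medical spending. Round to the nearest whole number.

1980

District 2 rows: 741, 743, 749
Weighted sum = 700×705 + 4800×450 + 800×311
  = 2902300
Sum of weights = 705 + 450 + 311 = 1466
Weighted mean = 2902300 / 1466 = 1979.7408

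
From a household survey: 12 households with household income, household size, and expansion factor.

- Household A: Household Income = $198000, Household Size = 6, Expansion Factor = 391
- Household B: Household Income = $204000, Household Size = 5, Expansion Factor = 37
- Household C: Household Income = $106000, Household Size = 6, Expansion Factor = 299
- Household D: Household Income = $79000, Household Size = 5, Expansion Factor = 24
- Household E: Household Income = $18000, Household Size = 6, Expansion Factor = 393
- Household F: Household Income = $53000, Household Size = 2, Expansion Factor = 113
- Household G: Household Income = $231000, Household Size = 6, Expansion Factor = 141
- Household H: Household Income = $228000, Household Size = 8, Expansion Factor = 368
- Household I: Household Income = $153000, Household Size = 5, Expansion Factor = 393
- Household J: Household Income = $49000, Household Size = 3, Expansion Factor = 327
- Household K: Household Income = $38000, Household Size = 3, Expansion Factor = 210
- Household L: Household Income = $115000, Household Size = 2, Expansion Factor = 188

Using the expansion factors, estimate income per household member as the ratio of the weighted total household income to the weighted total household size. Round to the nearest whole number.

23955

Σ wᵢ·y = 198000×391 + 204000×37 + 106000×299 + 79000×24 + 18000×393 + 53000×113 + 231000×141 + 228000×368 + 153000×393 + 49000×327 + 38000×210 + 115000×188
  = 77418000 + 7548000 + 31694000 + 1896000 + 7074000 + 5989000 + 32571000 + 83904000 + 60129000 + 16023000 + 7980000 + 21620000 = 353846000
Σ wᵢ·x = 6×391 + 5×37 + 6×299 + 5×24 + 6×393 + 2×113 + 6×141 + 8×368 + 5×393 + 3×327 + 3×210 + 2×188
  = 14771
Ratio = 353846000 / 14771 = 23955.453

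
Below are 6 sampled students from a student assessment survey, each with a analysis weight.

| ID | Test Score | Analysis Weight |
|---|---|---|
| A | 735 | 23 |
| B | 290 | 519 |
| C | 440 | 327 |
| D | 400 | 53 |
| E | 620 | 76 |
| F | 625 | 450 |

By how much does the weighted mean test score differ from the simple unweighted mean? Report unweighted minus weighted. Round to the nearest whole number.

62

Unweighted sum = 735 + 290 + 440 + 400 + 620 + 625 = 3110
Unweighted mean = 3110 / 6 = 518.33333
Weighted sum = 735×23 + 290×519 + 440×327 + 400×53 + 620×76 + 625×450
  = 16905 + 150510 + 143880 + 21200 + 47120 + 281250 = 660865
Sum of weights = 1448
Weighted mean = 660865 / 1448 = 456.39848
Difference (unweighted minus weighted) = 61.934853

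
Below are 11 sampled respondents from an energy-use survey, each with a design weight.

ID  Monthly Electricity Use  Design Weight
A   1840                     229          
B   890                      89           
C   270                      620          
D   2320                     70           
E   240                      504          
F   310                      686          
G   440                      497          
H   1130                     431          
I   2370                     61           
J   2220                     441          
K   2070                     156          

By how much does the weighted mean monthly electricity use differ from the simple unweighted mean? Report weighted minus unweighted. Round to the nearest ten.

Unweighted sum = 1840 + 890 + 270 + 2320 + 240 + 310 + 440 + 1130 + 2370 + 2220 + 2070 = 14100
Unweighted mean = 14100 / 11 = 1281.8182
Weighted sum = 1840×229 + 890×89 + 270×620 + 2320×70 + 240×504 + 310×686 + 440×497 + 1130×431 + 2370×61 + 2220×441 + 2070×156
  = 3316210
Sum of weights = 229 + 89 + 620 + 70 + 504 + 686 + 497 + 431 + 61 + 441 + 156 = 3784
Weighted mean = 3316210 / 3784 = 876.37685
Difference (weighted minus unweighted) = -405.44133

-410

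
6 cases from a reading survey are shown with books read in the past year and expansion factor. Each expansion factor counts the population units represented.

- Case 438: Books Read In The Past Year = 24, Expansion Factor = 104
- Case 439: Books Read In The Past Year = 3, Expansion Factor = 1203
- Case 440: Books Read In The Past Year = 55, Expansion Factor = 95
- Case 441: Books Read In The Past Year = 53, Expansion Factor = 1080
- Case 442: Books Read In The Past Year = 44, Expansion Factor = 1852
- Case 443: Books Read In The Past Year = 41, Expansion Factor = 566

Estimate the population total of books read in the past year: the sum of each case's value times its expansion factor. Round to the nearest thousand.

Weighted total = 24×104 + 3×1203 + 55×95 + 53×1080 + 44×1852 + 41×566
  = 2496 + 3609 + 5225 + 57240 + 81488 + 23206 = 173264

173000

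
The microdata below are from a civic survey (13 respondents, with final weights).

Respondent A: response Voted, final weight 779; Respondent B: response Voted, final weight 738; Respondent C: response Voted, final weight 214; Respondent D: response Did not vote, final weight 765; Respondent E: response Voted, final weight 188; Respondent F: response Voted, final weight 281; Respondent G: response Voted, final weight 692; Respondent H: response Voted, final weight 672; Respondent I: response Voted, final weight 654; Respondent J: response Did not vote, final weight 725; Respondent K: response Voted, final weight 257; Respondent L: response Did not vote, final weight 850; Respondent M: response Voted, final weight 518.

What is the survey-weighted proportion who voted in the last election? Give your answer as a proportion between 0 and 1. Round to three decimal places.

Sum of weights for 'Voted' = 779 + 738 + 214 + 188 + 281 + 692 + 672 + 654 + 257 + 518 = 4993
Total weight = 7333
Weighted proportion = 4993 / 7333 = 0.68089459

0.681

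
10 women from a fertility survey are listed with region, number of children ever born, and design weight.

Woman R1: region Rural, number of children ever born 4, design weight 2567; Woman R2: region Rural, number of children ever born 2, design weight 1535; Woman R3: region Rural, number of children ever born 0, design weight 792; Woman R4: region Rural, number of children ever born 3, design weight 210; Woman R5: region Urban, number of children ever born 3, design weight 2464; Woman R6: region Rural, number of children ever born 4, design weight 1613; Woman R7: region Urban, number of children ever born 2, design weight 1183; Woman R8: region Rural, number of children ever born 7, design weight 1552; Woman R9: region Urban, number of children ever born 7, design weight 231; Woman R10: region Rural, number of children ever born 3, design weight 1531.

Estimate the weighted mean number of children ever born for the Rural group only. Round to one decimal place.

3.7

Rural rows: R1, R2, R3, R4, R6, R8, R10
Weighted sum = 35877
Sum of weights = 2567 + 1535 + 792 + 210 + 1613 + 1552 + 1531 = 9800
Weighted mean = 35877 / 9800 = 3.6609184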